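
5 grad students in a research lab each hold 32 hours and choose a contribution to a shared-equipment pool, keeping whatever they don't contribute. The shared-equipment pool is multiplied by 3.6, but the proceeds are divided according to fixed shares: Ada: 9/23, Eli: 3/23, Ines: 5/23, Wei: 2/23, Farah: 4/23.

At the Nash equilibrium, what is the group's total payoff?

A player with share s gets back 3.6·s per unit contributed, so full contribution is dominant for anyone with s > 1/3.6 = 0.2778 and zero contribution is dominant for anyone below.
Only Ada (9/23) clears that bar, contributing 32; the remaining 4 contribute 0. Total contributed: 32.
The shared-equipment pool pays out 3.6 × 32 = 115.20 in total (split across the unequal shares, but the aggregate is all that matters for the group sum).
The 4 free-riders keep 32 each, adding 128. Group total = 128 + 115.20 = 243.20.

243.20 hours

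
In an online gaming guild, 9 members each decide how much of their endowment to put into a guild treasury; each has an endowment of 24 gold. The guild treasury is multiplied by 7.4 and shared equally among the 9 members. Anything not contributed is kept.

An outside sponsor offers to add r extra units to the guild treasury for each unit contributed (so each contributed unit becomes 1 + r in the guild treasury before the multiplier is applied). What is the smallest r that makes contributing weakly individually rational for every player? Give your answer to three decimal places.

With matching at rate r, one contributed unit becomes (1 + r) in the guild treasury and returns 7.4 × (1 + r) / 9 to the contributor.
Setting this equal to 1: 1 + r = 9/7.4 = 1.2162.
So the minimum matching rate is r = 1.2162 − 1 = 0.216.

0.216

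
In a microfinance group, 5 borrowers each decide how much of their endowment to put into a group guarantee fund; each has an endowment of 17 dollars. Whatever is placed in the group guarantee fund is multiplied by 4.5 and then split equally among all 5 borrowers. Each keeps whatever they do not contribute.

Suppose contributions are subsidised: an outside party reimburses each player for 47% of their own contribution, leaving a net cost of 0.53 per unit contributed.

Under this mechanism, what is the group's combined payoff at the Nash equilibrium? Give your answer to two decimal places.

422.45 dollars

Under the mechanism each unit contributed yields (4.5/5) / 0.53 = 1.6981 back to its contributor per unit of net cost, which exceeds 1, making full contribution the dominant choice for everyone.
So the Nash equilibrium is full contribution by all 5; the group earns 5 × (17 × 0.47 + 4.5 × 17) = 422.45.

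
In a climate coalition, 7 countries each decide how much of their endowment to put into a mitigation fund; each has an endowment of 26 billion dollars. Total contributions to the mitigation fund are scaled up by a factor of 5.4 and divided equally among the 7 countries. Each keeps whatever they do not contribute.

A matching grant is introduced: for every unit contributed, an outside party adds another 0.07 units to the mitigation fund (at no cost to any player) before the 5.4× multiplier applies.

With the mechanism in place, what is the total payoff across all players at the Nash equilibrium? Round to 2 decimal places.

182.00 billion dollars

The effective private return is 5.4 × 1.07 / 7 = 0.8254, which is still under 1, so the mechanism doesn't change anyone's dominant strategy: zero contribution.
At the Nash equilibrium no one contributes; group total payoff = 7 × 26 = 182.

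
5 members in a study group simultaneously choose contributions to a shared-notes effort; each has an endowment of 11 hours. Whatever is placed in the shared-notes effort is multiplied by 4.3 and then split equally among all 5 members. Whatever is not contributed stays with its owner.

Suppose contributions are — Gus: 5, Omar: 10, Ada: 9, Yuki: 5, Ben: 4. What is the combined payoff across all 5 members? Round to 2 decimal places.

163.90 hours

Total contributed: 5 + 10 + 9 + 5 + 4 = 33; total kept: 5 × 11 − 33 = 22.
The shared-notes effort pays out 4.3 × 33 = 141.90 in aggregate.
Group total = 22 + 141.90 = 163.90.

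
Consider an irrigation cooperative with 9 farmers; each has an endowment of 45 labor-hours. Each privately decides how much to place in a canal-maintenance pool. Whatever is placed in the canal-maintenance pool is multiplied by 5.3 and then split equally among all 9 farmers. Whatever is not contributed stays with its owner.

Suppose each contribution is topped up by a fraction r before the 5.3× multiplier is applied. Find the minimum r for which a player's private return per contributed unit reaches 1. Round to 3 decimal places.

0.698

With matching at rate r, one contributed unit becomes (1 + r) in the canal-maintenance pool and returns 5.3 × (1 + r) / 9 to the contributor.
Setting this equal to 1: 1 + r = 9/5.3 = 1.6981.
So the minimum matching rate is r = 1.6981 − 1 = 0.698.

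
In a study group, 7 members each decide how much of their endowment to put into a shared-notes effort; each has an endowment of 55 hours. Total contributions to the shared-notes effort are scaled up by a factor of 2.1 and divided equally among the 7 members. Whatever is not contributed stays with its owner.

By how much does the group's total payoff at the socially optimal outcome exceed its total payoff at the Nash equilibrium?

Each contributed unit returns 2.1/7 = 0.3000 to its contributor — below 1 — so contributing 0 is dominant for every player. At the Nash equilibrium everyone keeps their 55, and the group total is 7 × 55 = 385.
Each contributed unit returns 2.100 to the group as a whole (0.3000 to each of 7 players), which exceeds 1, so the social optimum is full contribution: group total = 2.100 × 385 = 808.50.
Efficiency loss = 808.50 − 385 = 423.50.

423.50 hours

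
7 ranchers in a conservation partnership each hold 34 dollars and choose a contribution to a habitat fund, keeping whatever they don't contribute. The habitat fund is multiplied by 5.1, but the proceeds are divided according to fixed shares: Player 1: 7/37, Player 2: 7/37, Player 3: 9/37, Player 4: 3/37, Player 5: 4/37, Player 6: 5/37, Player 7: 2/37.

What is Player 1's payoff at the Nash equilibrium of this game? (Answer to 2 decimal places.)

66.81 dollars

For player j, contributing a unit is worthwhile iff 5.1 × (j's share) ≥ 1, i.e. iff j's share is at least 0.1961.
Only Player 3 (9/37) clears that bar, contributing 34; the remaining 6 contribute 0. Total contributed: 34.
Player 1 keeps 34 and receives 5.1 × 34 × 7/37 = 32.81 from the habitat fund, for a payoff of 66.81.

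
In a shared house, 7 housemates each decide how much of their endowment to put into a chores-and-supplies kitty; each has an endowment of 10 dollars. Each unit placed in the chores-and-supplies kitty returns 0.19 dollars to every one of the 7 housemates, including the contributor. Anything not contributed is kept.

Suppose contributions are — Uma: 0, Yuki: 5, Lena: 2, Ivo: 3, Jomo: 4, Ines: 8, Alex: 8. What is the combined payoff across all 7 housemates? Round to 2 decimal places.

Total contributed: 0 + 5 + 2 + 3 + 4 + 8 + 8 = 30; total kept: 7 × 10 − 30 = 40.
The chores-and-supplies kitty pays out 0.19 × 7 × 30 = 39.90 in aggregate.
Group total = 40 + 39.90 = 79.90.

79.90 dollars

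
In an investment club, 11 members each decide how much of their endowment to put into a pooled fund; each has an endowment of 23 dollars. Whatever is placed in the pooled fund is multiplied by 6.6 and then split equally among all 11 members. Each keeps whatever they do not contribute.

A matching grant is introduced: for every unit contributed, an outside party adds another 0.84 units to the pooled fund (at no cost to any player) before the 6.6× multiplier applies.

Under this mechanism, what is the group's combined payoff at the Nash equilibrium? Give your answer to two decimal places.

With the mechanism, a contributed unit returns 6.6 × 1.84 / 11 = 1.1040 per unit of net cost to the contributor — now above 1 — so contributing fully is weakly dominant for every player.
So the Nash equilibrium is full contribution by all 11; the group earns 6.6 × 1.84 × 253 = 3072.43.

3072.43 dollars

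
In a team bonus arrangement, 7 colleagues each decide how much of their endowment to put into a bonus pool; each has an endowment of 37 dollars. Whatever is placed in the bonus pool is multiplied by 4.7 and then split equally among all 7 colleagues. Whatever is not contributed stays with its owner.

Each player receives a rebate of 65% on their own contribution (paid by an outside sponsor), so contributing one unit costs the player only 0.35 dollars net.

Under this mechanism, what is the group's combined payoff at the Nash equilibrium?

1385.65 dollars

The effective private return per unit is now (4.7/7) / 0.35 = 1.9184 > 1, so every player's dominant strategy flips to full contribution.
At the Nash equilibrium everyone contributes 37. Group total payoff = 7 × (37 × 0.65 + 4.7 × 37) = 1385.65.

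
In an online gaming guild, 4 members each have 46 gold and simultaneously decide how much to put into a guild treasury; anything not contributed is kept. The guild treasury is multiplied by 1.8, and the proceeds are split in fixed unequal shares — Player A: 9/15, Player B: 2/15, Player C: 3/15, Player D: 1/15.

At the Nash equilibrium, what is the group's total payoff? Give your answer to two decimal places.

For player j, contributing a unit is worthwhile iff 1.8 × (j's share) ≥ 1, i.e. iff j's share is at least 0.5556.
Only Player A (9/15) clears that bar, contributing 46; the remaining 3 contribute 0. Total contributed: 46.
The guild treasury pays out 1.8 × 46 = 82.80 in total (split across the unequal shares, but the aggregate is all that matters for the group sum).
The 3 free-riders keep 46 each, adding 138. Group total = 138 + 82.80 = 220.80.

220.80 gold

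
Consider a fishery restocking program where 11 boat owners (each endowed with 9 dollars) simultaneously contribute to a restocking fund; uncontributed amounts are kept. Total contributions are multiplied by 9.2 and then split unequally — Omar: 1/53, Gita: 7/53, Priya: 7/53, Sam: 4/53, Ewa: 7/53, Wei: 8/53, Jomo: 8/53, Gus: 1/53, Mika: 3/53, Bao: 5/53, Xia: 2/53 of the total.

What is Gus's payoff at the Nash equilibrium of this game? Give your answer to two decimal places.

16.81 dollars

Each unit j contributes comes back to j as 9.2 × (j's share), so j prefers to contribute only if that share exceeds 1/9.2 = 0.1087; otherwise keeping the unit dominates.
The shares above 0.1087 belong to Gita, Priya, Ewa, Wei and Jomo, contributing 9 each; the remaining 6 contribute 0. Total contributed: 45.
Gus keeps 9 and receives 9.2 × 45 × 1/53 = 7.81 from the restocking fund, for a payoff of 16.81.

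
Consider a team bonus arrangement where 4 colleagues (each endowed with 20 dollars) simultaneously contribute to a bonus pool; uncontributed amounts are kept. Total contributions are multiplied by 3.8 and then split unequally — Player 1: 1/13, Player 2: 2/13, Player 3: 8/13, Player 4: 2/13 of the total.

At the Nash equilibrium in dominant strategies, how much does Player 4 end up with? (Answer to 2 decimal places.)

For player j, contributing a unit is worthwhile iff 3.8 × (j's share) ≥ 1, i.e. iff j's share is at least 0.2632.
Only Player 3 (8/13) clears that bar, contributing 20; the remaining 3 contribute 0. Total contributed: 20.
Player 4 keeps 20 and receives 3.8 × 20 × 2/13 = 11.69 from the bonus pool, for a payoff of 31.69.

31.69 dollars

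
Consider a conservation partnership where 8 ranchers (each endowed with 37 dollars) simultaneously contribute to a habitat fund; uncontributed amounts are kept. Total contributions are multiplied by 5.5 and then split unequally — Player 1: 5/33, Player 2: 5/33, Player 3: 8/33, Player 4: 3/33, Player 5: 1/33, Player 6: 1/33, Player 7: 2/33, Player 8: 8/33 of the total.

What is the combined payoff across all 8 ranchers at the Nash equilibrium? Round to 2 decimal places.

Player j's private return per contributed unit is 5.5 × (j's share). Contributing is weakly dominant for j when that share is at least 1/5.5 = 0.1818, and contributing 0 is dominant otherwise.
Player 3 and Player 8 clear that bar, contributing 37 each; the remaining 6 contribute 0. Total contributed: 74.
The habitat fund pays out 5.5 × 74 = 407.00 in total (split across the unequal shares, but the aggregate is all that matters for the group sum).
The 6 free-riders keep 37 each, adding 222. Group total = 222 + 407.00 = 629.00.

629.00 dollars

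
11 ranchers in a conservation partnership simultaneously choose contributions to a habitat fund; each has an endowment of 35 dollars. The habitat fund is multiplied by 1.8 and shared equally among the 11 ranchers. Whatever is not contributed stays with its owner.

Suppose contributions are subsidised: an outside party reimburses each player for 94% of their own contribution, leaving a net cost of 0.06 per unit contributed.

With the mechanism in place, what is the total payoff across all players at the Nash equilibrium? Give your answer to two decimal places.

1054.90 dollars

With the mechanism, a contributed unit returns (1.8/11) / 0.06 = 2.7273 per unit of net cost to the contributor — now above 1 — so contributing fully is weakly dominant for every player.
At the Nash equilibrium everyone contributes 35. Group total payoff = 11 × (35 × 0.94 + 1.8 × 35) = 1054.90.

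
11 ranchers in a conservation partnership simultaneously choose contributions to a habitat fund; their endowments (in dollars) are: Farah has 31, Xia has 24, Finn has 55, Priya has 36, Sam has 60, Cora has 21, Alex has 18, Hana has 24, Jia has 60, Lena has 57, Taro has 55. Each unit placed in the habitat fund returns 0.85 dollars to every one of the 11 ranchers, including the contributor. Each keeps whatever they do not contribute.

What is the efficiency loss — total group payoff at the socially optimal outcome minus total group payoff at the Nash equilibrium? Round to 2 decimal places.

The private return per contributed unit is 0.85 < 1 for everyone, so the Nash equilibrium is zero contribution and the group total is Σ E_j = 31 + 24 + 55 + 36 + 60 + 21 + 18 + 24 + 60 + 57 + 55 = 441.
Each contributed unit returns 9.350 to the group, so the social optimum is full contribution by everyone: group total = 9.350 × 441 = 4123.35.
Efficiency loss = (9.350 − 1) × 441 = 3682.35.

3682.35 dollars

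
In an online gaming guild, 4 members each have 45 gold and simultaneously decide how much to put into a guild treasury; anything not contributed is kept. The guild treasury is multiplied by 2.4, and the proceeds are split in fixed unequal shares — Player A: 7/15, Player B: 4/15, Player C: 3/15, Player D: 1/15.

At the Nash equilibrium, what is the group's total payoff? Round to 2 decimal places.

243.00 gold

A player with share s gets back 2.4·s per unit contributed, so full contribution is dominant for anyone with s > 1/2.4 = 0.4167 and zero contribution is dominant for anyone below.
Player A alone (share 7/15) is above the threshold, contributing 45; the remaining 3 contribute 0. Total contributed: 45.
The guild treasury pays out 2.4 × 45 = 108.00 in total (split across the unequal shares, but the aggregate is all that matters for the group sum).
The 3 free-riders keep 45 each, adding 135. Group total = 135 + 108.00 = 243.00.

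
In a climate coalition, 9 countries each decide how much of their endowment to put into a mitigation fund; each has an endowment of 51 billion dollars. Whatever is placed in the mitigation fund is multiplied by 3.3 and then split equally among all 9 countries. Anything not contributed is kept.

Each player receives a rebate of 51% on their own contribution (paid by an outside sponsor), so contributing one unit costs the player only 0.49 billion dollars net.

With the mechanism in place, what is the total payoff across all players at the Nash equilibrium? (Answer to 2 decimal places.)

459.00 billion dollars

The effective private return is (3.3/9) / 0.49 = 0.7483, which is still under 1, so the mechanism doesn't change anyone's dominant strategy: zero contribution.
At the Nash equilibrium no one contributes; group total payoff = 9 × 51 = 459.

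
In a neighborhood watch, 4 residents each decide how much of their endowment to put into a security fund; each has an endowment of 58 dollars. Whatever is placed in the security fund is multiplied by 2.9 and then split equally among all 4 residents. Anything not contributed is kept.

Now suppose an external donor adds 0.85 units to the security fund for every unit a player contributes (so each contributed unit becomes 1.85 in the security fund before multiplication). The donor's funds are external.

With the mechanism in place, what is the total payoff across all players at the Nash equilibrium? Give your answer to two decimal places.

1244.68 dollars

With the mechanism, a contributed unit returns 2.9 × 1.85 / 4 = 1.3413 per unit of net cost to the contributor — now above 1 — so contributing fully is weakly dominant for every player.
So the Nash equilibrium is full contribution by all 4; the group earns 2.9 × 1.85 × 232 = 1244.68.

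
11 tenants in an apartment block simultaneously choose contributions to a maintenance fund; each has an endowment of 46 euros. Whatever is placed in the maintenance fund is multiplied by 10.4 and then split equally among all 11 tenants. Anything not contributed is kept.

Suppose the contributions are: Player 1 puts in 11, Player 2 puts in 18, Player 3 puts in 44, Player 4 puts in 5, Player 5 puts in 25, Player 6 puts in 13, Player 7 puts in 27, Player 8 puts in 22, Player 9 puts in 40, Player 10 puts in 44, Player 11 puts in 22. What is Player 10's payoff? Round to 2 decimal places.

258.22 euros

Total contributed: 11 + 18 + 44 + 5 + 25 + 13 + 27 + 22 + 40 + 44 + 22 = 271.
Each receives 10.4 × 271 / 11 = 256.22 from the maintenance fund.
Player 10 keeps 46 − 44 = 2, so Player 10's payoff is 2 + 256.22 = 258.22.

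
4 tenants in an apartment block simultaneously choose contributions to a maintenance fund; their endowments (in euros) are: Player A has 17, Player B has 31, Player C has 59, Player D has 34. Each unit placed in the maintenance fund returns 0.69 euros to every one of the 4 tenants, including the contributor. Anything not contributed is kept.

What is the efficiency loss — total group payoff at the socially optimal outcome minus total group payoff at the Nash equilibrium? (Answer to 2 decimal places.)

The private return per contributed unit is 0.69 < 1 for everyone, so the Nash equilibrium is zero contribution and the group total is Σ E_j = 17 + 31 + 59 + 34 = 141.
Each contributed unit returns 2.760 to the group, so the social optimum is full contribution by everyone: group total = 2.760 × 141 = 389.16.
Efficiency loss = (2.760 − 1) × 141 = 248.16.

248.16 euros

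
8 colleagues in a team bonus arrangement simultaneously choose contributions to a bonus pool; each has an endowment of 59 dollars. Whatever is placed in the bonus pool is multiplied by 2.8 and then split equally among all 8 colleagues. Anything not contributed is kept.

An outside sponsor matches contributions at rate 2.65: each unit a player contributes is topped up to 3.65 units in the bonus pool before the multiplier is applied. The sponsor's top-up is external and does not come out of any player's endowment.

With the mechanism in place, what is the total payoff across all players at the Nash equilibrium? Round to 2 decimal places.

Under the mechanism each unit contributed yields 2.8 × 3.65 / 8 = 1.2775 back to its contributor per unit of net cost, which exceeds 1, making full contribution the dominant choice for everyone.
At the Nash equilibrium everyone contributes 59. Group total payoff = 2.8 × 3.65 × 472 = 4823.84.

4823.84 dollars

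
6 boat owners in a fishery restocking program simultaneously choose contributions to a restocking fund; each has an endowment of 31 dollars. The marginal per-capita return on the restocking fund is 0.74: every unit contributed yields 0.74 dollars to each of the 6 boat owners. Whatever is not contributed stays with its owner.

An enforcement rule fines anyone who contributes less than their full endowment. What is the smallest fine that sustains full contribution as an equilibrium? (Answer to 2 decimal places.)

8.06 dollars

Given the others contribute fully, the best deviation is to contribute 0 (any partial contribution still incurs the fine and gives up units whose private return 0.74 is below 1).
Deviating from 31 to 0 saves 31 dollars but forfeits the deviator's share of the drop in the restocking fund: 0.74 × 31 = 22.94.
So the deviation gain is 31 − 22.94 = 8.06, and the fine must be at least 8.06 dollars to wipe it out.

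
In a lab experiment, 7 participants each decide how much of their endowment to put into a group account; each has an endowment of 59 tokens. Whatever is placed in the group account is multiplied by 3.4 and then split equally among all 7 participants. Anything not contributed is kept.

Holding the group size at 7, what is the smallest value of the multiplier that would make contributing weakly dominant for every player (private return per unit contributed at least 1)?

A contributed unit returns (multiplier)/7 to its contributor.
This reaches 1 exactly when the multiplier is 7.

7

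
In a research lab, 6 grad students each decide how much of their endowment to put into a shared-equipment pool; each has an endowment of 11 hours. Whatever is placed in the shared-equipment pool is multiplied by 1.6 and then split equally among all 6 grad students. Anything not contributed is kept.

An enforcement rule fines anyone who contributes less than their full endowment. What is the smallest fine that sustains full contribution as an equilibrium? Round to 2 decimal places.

8.07 hours

Given the others contribute fully, the best deviation is to contribute 0 (any partial contribution still incurs the fine and gives up units whose private return 0.2667 is below 1).
Deviating from 11 to 0 saves 11 hours but forfeits the deviator's share of the drop in the shared-equipment pool: 1.6/6 × 11 = 2.93.
So the deviation gain is 11 − 2.93 = 8.07, and the fine must be at least 8.07 hours to wipe it out.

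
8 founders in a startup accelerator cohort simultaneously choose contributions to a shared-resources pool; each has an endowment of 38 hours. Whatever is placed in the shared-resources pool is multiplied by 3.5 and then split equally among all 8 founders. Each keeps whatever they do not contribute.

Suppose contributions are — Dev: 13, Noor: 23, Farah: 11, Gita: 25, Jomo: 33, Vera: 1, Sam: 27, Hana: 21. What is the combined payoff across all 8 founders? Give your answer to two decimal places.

689.00 hours

Total contributed: 13 + 23 + 11 + 25 + 33 + 1 + 27 + 21 = 154; total kept: 8 × 38 − 154 = 150.
The shared-resources pool pays out 3.5 × 154 = 539.00 in aggregate.
Group total = 150 + 539.00 = 689.00.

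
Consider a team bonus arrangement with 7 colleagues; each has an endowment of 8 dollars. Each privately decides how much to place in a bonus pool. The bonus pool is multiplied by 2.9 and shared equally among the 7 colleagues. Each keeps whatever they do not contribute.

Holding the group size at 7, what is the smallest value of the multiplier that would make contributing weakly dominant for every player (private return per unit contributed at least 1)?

A contributed unit returns (multiplier)/7 to its contributor.
This reaches 1 exactly when the multiplier is 7.

7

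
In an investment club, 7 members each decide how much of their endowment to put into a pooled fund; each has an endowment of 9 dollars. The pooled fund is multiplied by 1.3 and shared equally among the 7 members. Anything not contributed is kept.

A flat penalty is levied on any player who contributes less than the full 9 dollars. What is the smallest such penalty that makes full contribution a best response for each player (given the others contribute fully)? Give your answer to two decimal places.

7.33 dollars

Given the others contribute fully, the best deviation is to contribute 0 (any partial contribution still incurs the fine and gives up units whose private return 0.1857 is below 1).
Deviating from 9 to 0 saves 9 dollars but forfeits the deviator's share of the drop in the pooled fund: 1.3/7 × 9 = 1.67.
So the deviation gain is 9 − 1.67 = 7.33, and the fine must be at least 7.33 dollars to wipe it out.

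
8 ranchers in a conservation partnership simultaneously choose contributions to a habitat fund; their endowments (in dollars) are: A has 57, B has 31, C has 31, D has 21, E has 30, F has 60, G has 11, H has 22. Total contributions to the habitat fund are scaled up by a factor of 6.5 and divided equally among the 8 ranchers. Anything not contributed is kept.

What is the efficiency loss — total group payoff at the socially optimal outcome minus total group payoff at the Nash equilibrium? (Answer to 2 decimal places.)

The private return per contributed unit is 6.5/8 = 0.8125 < 1 for every player regardless of endowment, so the Nash equilibrium is zero contribution and the group total is Σ E_j = 57 + 31 + 31 + 21 + 30 + 60 + 11 + 22 = 263.
Each contributed unit returns 6.500 to the group, so the social optimum is full contribution by everyone: group total = 6.500 × 263 = 1709.50.
Efficiency loss = (6.500 − 1) × 263 = 1446.50.

1446.50 dollars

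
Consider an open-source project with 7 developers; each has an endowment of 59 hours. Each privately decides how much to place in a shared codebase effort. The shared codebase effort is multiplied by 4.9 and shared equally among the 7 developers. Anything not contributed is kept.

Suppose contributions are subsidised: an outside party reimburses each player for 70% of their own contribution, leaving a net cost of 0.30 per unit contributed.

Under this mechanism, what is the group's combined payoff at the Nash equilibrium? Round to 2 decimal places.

2312.80 hours

Under the mechanism each unit contributed yields (4.9/7) / 0.30 = 2.3333 back to its contributor per unit of net cost, which exceeds 1, making full contribution the dominant choice for everyone.
At the Nash equilibrium everyone contributes 59. Group total payoff = 7 × (59 × 0.70 + 4.9 × 59) = 2312.80.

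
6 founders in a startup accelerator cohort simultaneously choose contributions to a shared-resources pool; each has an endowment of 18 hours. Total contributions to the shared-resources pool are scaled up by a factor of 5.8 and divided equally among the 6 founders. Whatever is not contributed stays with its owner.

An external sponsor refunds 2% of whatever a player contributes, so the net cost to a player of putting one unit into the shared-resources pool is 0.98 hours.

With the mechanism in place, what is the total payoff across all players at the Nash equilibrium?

The effective private return is (5.8/6) / 0.98 = 0.9864, which is still under 1, so the mechanism doesn't change anyone's dominant strategy: zero contribution.
At the Nash equilibrium no one contributes; group total payoff = 6 × 18 = 108.

108.00 hours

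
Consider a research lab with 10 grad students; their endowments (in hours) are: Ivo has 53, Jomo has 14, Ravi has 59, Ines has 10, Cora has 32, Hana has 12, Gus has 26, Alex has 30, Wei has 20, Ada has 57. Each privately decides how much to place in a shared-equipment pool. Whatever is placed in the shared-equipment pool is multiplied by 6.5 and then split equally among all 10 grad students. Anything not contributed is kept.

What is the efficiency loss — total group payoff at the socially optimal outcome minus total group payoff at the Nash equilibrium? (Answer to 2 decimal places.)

1721.50 hours

The private return per contributed unit is 6.5/10 = 0.6500 < 1 for every player regardless of endowment, so the Nash equilibrium is zero contribution and the group total is Σ E_j = 53 + 14 + 59 + 10 + 32 + 12 + 26 + 30 + 20 + 57 = 313.
Each contributed unit returns 6.500 to the group, so the social optimum is full contribution by everyone: group total = 6.500 × 313 = 2034.50.
Efficiency loss = (6.500 − 1) × 313 = 1721.50.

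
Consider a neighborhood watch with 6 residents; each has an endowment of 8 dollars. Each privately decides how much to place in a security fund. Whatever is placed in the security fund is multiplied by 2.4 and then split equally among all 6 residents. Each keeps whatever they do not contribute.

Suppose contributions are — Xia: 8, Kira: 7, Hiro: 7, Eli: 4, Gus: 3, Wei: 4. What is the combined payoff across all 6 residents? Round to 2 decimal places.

Total contributed: 8 + 7 + 7 + 4 + 3 + 4 = 33; total kept: 6 × 8 − 33 = 15.
The security fund pays out 2.4 × 33 = 79.20 in aggregate.
Group total = 15 + 79.20 = 94.20.

94.20 dollars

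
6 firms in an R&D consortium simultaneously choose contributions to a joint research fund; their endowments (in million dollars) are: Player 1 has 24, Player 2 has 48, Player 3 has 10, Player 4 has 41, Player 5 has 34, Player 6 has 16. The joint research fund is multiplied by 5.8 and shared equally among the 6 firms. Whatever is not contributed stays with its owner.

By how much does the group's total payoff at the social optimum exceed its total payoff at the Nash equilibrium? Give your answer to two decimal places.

830.40 million dollars

The private return per contributed unit is 5.8/6 = 0.9667 < 1 for every player regardless of endowment, so the Nash equilibrium is zero contribution and the group total is Σ E_j = 24 + 48 + 10 + 41 + 34 + 16 = 173.
Each contributed unit returns 5.800 to the group, so the social optimum is full contribution by everyone: group total = 5.800 × 173 = 1003.40.
Efficiency loss = (5.800 − 1) × 173 = 830.40.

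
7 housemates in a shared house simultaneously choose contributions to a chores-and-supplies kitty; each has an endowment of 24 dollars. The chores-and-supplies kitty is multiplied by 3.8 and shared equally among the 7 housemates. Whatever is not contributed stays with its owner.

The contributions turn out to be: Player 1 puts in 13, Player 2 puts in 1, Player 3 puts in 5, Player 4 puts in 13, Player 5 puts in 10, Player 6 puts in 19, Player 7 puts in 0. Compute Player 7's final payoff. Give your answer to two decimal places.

Total contributed: 13 + 1 + 5 + 13 + 10 + 19 + 0 = 61.
Each receives 3.8 × 61 / 7 = 33.11 from the chores-and-supplies kitty.
Player 7 keeps 24 − 0 = 24, so Player 7's payoff is 24 + 33.11 = 57.11.

57.11 dollars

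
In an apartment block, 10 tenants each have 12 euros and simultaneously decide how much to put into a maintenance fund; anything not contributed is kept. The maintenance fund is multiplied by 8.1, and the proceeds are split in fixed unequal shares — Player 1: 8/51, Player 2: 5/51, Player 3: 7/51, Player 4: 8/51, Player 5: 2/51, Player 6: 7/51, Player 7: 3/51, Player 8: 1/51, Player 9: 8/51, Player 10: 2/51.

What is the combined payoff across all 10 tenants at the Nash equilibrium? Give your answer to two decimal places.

546.00 euros

Each unit j contributes comes back to j as 8.1 × (j's share), so j prefers to contribute only if that share exceeds 1/8.1 = 0.1235; otherwise keeping the unit dominates.
The shares above 0.1235 belong to Player 1, Player 3, Player 4, Player 6 and Player 9, contributing 12 each; the remaining 5 contribute 0. Total contributed: 60.
The maintenance fund pays out 8.1 × 60 = 486.00 in total (split across the unequal shares, but the aggregate is all that matters for the group sum).
The 5 free-riders keep 12 each, adding 60. Group total = 60 + 486.00 = 546.00.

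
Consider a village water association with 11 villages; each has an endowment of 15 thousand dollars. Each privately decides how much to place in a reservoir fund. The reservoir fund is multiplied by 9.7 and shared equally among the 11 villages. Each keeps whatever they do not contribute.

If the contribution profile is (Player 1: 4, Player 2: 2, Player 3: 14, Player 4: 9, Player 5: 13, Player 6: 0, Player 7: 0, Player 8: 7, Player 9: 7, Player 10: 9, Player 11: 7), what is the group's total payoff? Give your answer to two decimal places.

Total contributed: 4 + 2 + 14 + 9 + 13 + 0 + 0 + 7 + 7 + 9 + 7 = 72; total kept: 11 × 15 − 72 = 93.
The reservoir fund pays out 9.7 × 72 = 698.40 in aggregate.
Group total = 93 + 698.40 = 791.40.

791.40 thousand dollars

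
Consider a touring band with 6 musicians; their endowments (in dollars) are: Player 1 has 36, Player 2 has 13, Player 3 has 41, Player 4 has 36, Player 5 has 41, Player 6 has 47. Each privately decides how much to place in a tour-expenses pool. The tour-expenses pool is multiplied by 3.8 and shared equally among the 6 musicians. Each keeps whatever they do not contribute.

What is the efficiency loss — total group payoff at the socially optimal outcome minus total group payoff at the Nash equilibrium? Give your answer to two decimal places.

599.20 dollars

The private return per contributed unit is 3.8/6 = 0.6333 < 1 for every player regardless of endowment, so the Nash equilibrium is zero contribution and the group total is Σ E_j = 36 + 13 + 41 + 36 + 41 + 47 = 214.
Each contributed unit returns 3.800 to the group, so the social optimum is full contribution by everyone: group total = 3.800 × 214 = 813.20.
Efficiency loss = (3.800 − 1) × 214 = 599.20.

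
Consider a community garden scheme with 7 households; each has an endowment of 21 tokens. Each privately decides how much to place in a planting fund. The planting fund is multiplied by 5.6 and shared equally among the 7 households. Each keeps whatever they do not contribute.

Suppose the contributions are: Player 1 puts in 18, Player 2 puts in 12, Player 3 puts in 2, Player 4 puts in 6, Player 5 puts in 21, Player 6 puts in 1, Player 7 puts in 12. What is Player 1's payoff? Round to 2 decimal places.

60.60 tokens

Total contributed: 18 + 12 + 2 + 6 + 21 + 1 + 12 = 72.
Each receives 5.6 × 72 / 7 = 57.60 from the planting fund.
Player 1 keeps 21 − 18 = 3, so Player 1's payoff is 3 + 57.60 = 60.60.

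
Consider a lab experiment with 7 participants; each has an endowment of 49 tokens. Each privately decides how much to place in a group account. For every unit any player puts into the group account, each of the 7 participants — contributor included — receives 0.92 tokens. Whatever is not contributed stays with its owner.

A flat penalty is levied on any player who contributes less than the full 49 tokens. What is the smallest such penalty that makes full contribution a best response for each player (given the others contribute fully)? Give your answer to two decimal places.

3.92 tokens

Given the others contribute fully, the best deviation is to contribute 0 (any partial contribution still incurs the fine and gives up units whose private return 0.92 is below 1).
Deviating from 49 to 0 saves 49 tokens but forfeits the deviator's share of the drop in the group account: 0.92 × 49 = 45.08.
So the deviation gain is 49 − 45.08 = 3.92, and the fine must be at least 3.92 tokens to wipe it out.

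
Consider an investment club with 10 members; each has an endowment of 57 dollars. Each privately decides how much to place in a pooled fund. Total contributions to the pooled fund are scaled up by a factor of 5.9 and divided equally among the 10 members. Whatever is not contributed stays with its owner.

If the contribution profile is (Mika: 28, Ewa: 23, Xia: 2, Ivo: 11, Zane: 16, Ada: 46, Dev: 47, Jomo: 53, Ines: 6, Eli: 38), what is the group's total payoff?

Total contributed: 28 + 23 + 2 + 11 + 16 + 46 + 47 + 53 + 6 + 38 = 270; total kept: 10 × 57 − 270 = 300.
The pooled fund pays out 5.9 × 270 = 1593.00 in aggregate.
Group total = 300 + 1593.00 = 1893.00.

1893.00 dollars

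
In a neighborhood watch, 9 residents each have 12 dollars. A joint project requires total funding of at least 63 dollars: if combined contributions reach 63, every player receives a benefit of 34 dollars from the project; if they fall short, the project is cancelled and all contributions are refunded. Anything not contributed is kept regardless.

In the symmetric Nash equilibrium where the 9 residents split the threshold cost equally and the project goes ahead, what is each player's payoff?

39 dollars

Equal share of the threshold: 63/9 = 7.
At this profile no one gains by cutting their contribution: any cut drops the total below 63, the project is cancelled, contributions are refunded, and the deviator ends with 12, which is less than 12 − 7 + 34 = 39. Contributing more than 7 just wastes the excess. So contributing exactly 7 is a best response.
Each player's payoff: 12 − 7 + 34 = 39.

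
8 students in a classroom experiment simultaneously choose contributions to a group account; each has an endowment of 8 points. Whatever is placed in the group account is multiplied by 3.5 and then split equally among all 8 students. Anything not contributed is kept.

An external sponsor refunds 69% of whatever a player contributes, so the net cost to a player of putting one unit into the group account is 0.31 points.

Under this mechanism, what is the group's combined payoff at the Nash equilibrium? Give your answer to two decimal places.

The effective private return per unit is now (3.5/8) / 0.31 = 1.4113 > 1, so every player's dominant strategy flips to full contribution.
At the Nash equilibrium everyone contributes 8. Group total payoff = 8 × (8 × 0.69 + 3.5 × 8) = 268.16.

268.16 points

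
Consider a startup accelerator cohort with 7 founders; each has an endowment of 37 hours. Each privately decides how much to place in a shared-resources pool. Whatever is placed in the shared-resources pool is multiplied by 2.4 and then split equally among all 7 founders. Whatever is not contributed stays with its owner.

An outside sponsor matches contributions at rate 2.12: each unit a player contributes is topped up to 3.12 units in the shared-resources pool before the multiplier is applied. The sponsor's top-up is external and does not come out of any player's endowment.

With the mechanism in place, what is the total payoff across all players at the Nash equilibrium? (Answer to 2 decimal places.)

With the mechanism, a contributed unit returns 2.4 × 3.12 / 7 = 1.0697 per unit of net cost to the contributor — now above 1 — so contributing fully is weakly dominant for every player.
At the Nash equilibrium everyone contributes 37. Group total payoff = 2.4 × 3.12 × 259 = 1939.39.

1939.39 hours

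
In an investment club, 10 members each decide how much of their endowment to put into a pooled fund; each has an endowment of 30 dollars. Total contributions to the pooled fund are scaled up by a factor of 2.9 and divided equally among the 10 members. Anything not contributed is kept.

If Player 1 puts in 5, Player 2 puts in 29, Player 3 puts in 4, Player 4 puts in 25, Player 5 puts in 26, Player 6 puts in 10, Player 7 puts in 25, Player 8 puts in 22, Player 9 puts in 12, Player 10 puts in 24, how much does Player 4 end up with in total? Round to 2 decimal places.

57.78 dollars

Total contributed: 5 + 29 + 4 + 25 + 26 + 10 + 25 + 22 + 12 + 24 = 182.
Each receives 2.9 × 182 / 10 = 52.78 from the pooled fund.
Player 4 keeps 30 − 25 = 5, so Player 4's payoff is 5 + 52.78 = 57.78.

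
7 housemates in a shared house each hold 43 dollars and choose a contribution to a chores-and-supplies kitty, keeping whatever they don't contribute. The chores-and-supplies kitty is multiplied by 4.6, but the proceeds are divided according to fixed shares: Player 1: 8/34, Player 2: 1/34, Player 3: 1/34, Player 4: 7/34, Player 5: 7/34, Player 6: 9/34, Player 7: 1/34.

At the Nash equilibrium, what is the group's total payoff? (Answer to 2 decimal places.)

For player j, contributing a unit is worthwhile iff 4.6 × (j's share) ≥ 1, i.e. iff j's share is at least 0.2174.
Player 1 and Player 6 are above the threshold, contributing 43 each; the remaining 5 contribute 0. Total contributed: 86.
The chores-and-supplies kitty pays out 4.6 × 86 = 395.60 in total (split across the unequal shares, but the aggregate is all that matters for the group sum).
The 5 free-riders keep 43 each, adding 215. Group total = 215 + 395.60 = 610.60.

610.60 dollars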